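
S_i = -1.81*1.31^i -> [-1.81, -2.37, -3.11, -4.07, -5.33]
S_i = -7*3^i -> [-7, -21, -63, -189, -567]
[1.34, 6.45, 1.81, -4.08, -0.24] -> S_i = Random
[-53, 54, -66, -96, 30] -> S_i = Random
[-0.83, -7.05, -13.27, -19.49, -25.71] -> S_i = -0.83 + -6.22*i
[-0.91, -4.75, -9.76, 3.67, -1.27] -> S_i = Random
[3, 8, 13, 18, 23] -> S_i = 3 + 5*i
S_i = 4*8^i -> [4, 32, 256, 2048, 16384]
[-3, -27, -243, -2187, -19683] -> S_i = -3*9^i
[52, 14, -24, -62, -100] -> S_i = 52 + -38*i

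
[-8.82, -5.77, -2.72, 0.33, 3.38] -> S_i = -8.82 + 3.05*i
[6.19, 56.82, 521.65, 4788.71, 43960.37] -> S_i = 6.19*9.18^i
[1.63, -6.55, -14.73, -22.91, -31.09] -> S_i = 1.63 + -8.18*i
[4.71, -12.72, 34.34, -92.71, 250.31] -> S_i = 4.71*(-2.70)^i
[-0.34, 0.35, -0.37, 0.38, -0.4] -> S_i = -0.34*(-1.04)^i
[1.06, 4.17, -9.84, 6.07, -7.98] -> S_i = Random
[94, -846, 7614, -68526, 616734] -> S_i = 94*-9^i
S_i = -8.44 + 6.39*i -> [-8.44, -2.05, 4.34, 10.73, 17.12]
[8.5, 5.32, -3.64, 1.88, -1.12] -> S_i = Random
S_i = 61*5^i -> [61, 305, 1525, 7625, 38125]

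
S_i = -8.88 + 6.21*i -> [-8.88, -2.67, 3.54, 9.75, 15.96]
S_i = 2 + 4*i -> [2, 6, 10, 14, 18]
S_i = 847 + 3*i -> [847, 850, 853, 856, 859]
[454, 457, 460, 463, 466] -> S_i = 454 + 3*i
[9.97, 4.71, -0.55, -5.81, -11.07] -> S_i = 9.97 + -5.26*i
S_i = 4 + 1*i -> [4, 5, 6, 7, 8]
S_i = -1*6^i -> [-1, -6, -36, -216, -1296]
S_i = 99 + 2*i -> [99, 101, 103, 105, 107]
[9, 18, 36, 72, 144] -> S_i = 9*2^i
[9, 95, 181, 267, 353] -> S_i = 9 + 86*i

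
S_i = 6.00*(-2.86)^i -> [6.0, -17.16, 49.08, -140.36, 401.44]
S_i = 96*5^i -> [96, 480, 2400, 12000, 60000]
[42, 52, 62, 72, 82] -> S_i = 42 + 10*i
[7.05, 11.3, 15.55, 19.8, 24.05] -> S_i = 7.05 + 4.25*i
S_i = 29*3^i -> [29, 87, 261, 783, 2349]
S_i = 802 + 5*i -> [802, 807, 812, 817, 822]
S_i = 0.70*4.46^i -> [0.7, 3.12, 13.92, 62.1, 276.97]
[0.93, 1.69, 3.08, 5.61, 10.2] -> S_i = 0.93*1.82^i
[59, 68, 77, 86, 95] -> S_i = 59 + 9*i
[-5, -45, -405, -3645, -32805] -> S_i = -5*9^i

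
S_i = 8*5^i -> [8, 40, 200, 1000, 5000]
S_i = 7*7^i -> [7, 49, 343, 2401, 16807]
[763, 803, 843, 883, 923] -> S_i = 763 + 40*i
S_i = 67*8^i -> [67, 536, 4288, 34304, 274432]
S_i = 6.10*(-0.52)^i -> [6.1, -3.17, 1.65, -0.86, 0.45]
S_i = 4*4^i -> [4, 16, 64, 256, 1024]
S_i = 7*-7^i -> [7, -49, 343, -2401, 16807]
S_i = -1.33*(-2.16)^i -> [-1.33, 2.87, -6.21, 13.4, -28.95]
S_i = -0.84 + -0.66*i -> [-0.84, -1.5, -2.16, -2.82, -3.48]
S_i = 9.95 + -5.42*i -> [9.95, 4.53, -0.89, -6.31, -11.73]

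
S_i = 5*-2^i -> [5, -10, 20, -40, 80]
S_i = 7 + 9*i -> [7, 16, 25, 34, 43]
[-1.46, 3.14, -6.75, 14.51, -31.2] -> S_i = -1.46*(-2.15)^i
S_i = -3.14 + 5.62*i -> [-3.14, 2.48, 8.1, 13.72, 19.34]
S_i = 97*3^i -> [97, 291, 873, 2619, 7857]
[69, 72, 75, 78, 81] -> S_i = 69 + 3*i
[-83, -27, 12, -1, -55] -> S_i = Random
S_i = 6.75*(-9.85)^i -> [6.75, -66.49, 654.9, -6450.78, 63540.22]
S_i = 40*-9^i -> [40, -360, 3240, -29160, 262440]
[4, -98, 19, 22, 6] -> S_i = Random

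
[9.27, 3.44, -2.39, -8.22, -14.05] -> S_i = 9.27 + -5.83*i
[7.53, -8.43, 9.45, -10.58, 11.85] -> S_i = 7.53*(-1.12)^i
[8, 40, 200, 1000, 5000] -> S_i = 8*5^i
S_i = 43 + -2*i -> [43, 41, 39, 37, 35]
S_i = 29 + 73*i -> [29, 102, 175, 248, 321]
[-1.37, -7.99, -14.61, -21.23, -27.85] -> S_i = -1.37 + -6.62*i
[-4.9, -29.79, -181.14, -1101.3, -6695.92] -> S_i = -4.90*6.08^i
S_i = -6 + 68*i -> [-6, 62, 130, 198, 266]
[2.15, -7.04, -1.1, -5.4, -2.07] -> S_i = Random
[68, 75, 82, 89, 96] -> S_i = 68 + 7*i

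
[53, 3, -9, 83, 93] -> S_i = Random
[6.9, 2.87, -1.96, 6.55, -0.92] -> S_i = Random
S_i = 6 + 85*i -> [6, 91, 176, 261, 346]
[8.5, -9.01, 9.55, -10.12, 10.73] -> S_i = 8.50*(-1.06)^i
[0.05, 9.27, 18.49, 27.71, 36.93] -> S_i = 0.05 + 9.22*i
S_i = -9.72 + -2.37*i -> [-9.72, -12.09, -14.46, -16.83, -19.2]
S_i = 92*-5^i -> [92, -460, 2300, -11500, 57500]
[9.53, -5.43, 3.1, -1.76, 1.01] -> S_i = 9.53*(-0.57)^i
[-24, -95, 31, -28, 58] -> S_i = Random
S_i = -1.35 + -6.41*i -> [-1.35, -7.76, -14.17, -20.58, -26.99]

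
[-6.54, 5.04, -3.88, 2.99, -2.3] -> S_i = -6.54*(-0.77)^i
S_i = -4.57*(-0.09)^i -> [-4.57, 0.41, -0.04, 0.0, -0.0]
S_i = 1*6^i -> [1, 6, 36, 216, 1296]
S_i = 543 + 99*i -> [543, 642, 741, 840, 939]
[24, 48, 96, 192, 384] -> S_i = 24*2^i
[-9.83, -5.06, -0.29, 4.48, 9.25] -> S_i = -9.83 + 4.77*i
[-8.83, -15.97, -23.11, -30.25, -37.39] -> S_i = -8.83 + -7.14*i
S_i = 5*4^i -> [5, 20, 80, 320, 1280]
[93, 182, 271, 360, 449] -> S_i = 93 + 89*i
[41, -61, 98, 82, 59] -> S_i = Random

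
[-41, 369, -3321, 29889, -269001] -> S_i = -41*-9^i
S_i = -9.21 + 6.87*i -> [-9.21, -2.34, 4.53, 11.4, 18.27]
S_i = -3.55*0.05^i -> [-3.55, -0.18, -0.01, -0.0, -0.0]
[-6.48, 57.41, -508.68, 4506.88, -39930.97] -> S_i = -6.48*(-8.86)^i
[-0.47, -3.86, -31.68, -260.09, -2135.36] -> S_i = -0.47*8.21^i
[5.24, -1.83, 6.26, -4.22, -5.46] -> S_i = Random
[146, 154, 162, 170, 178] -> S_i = 146 + 8*i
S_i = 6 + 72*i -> [6, 78, 150, 222, 294]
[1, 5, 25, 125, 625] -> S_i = 1*5^i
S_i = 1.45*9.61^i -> [1.45, 13.93, 133.91, 1286.88, 12366.92]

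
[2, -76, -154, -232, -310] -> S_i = 2 + -78*i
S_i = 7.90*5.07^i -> [7.9, 40.05, 203.07, 1029.56, 5219.86]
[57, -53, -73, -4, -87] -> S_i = Random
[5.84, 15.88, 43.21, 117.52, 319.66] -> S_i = 5.84*2.72^i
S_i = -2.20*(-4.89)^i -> [-2.2, 10.76, -52.61, 257.25, -1257.93]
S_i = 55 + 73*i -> [55, 128, 201, 274, 347]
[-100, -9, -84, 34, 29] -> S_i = Random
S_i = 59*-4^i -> [59, -236, 944, -3776, 15104]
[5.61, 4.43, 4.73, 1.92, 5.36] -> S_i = Random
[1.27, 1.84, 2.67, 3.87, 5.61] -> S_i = 1.27*1.45^i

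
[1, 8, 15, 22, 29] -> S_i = 1 + 7*i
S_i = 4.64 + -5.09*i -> [4.64, -0.45, -5.54, -10.63, -15.72]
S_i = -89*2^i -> [-89, -178, -356, -712, -1424]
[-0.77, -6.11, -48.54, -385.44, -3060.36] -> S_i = -0.77*7.94^i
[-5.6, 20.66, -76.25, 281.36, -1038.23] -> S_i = -5.60*(-3.69)^i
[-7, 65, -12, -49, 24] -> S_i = Random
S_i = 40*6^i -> [40, 240, 1440, 8640, 51840]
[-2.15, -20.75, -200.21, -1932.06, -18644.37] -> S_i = -2.15*9.65^i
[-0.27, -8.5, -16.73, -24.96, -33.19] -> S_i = -0.27 + -8.23*i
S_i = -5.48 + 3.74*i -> [-5.48, -1.74, 2.0, 5.74, 9.48]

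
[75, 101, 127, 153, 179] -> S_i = 75 + 26*i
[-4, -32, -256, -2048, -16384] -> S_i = -4*8^i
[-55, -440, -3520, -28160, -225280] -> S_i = -55*8^i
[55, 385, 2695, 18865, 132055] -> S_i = 55*7^i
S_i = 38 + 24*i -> [38, 62, 86, 110, 134]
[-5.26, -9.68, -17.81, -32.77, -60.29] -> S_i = -5.26*1.84^i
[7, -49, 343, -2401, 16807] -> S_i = 7*-7^i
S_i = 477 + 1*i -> [477, 478, 479, 480, 481]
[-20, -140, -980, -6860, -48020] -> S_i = -20*7^i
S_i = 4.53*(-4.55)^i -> [4.53, -20.61, 93.78, -426.71, 1941.53]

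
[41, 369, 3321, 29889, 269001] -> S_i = 41*9^i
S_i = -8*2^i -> [-8, -16, -32, -64, -128]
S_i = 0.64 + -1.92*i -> [0.64, -1.28, -3.2, -5.12, -7.04]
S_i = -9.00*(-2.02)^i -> [-9.0, 18.18, -36.72, 74.18, -149.85]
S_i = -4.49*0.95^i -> [-4.49, -4.27, -4.05, -3.85, -3.66]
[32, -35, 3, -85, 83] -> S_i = Random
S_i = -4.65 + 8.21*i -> [-4.65, 3.56, 11.77, 19.98, 28.19]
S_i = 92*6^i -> [92, 552, 3312, 19872, 119232]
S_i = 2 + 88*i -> [2, 90, 178, 266, 354]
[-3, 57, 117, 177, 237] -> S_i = -3 + 60*i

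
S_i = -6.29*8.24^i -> [-6.29, -51.83, -427.08, -3519.11, -28997.43]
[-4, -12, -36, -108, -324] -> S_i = -4*3^i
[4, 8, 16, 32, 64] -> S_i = 4*2^i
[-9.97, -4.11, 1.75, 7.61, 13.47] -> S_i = -9.97 + 5.86*i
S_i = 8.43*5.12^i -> [8.43, 43.16, 220.99, 1131.46, 5793.05]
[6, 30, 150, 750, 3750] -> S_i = 6*5^i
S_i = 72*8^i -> [72, 576, 4608, 36864, 294912]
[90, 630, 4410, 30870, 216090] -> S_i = 90*7^i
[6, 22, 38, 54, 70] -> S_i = 6 + 16*i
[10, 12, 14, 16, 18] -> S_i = 10 + 2*i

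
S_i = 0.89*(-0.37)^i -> [0.89, -0.33, 0.12, -0.05, 0.02]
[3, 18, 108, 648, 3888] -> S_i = 3*6^i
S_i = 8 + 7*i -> [8, 15, 22, 29, 36]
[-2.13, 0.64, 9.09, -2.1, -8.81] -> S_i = Random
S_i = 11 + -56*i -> [11, -45, -101, -157, -213]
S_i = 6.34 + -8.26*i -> [6.34, -1.92, -10.18, -18.44, -26.7]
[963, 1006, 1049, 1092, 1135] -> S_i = 963 + 43*i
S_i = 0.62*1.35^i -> [0.62, 0.84, 1.13, 1.53, 2.06]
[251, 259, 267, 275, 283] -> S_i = 251 + 8*i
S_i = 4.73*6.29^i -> [4.73, 29.75, 187.14, 1177.1, 7403.95]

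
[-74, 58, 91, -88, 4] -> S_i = Random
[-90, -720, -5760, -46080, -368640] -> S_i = -90*8^i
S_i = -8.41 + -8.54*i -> [-8.41, -16.95, -25.49, -34.03, -42.57]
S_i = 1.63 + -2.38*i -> [1.63, -0.75, -3.13, -5.51, -7.89]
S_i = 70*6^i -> [70, 420, 2520, 15120, 90720]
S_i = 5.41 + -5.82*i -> [5.41, -0.41, -6.23, -12.05, -17.87]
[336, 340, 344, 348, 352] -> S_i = 336 + 4*i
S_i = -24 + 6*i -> [-24, -18, -12, -6, 0]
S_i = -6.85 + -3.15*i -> [-6.85, -10.0, -13.15, -16.3, -19.45]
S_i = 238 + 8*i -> [238, 246, 254, 262, 270]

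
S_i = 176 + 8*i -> [176, 184, 192, 200, 208]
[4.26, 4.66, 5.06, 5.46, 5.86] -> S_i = 4.26 + 0.40*i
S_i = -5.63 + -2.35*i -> [-5.63, -7.98, -10.33, -12.68, -15.03]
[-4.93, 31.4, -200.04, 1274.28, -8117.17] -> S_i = -4.93*(-6.37)^i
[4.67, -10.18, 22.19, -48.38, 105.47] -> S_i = 4.67*(-2.18)^i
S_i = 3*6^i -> [3, 18, 108, 648, 3888]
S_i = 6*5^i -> [6, 30, 150, 750, 3750]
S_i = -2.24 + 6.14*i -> [-2.24, 3.9, 10.04, 16.18, 22.32]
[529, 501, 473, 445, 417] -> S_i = 529 + -28*i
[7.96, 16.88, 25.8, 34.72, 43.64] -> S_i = 7.96 + 8.92*i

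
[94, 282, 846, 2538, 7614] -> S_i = 94*3^i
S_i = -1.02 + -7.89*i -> [-1.02, -8.91, -16.8, -24.69, -32.58]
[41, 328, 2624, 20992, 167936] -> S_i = 41*8^i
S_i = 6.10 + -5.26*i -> [6.1, 0.84, -4.42, -9.68, -14.94]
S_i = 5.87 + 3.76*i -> [5.87, 9.63, 13.39, 17.15, 20.91]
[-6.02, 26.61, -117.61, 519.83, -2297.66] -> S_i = -6.02*(-4.42)^i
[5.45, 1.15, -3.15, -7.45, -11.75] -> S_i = 5.45 + -4.30*i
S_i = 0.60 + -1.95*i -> [0.6, -1.35, -3.3, -5.25, -7.2]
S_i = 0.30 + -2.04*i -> [0.3, -1.74, -3.78, -5.82, -7.86]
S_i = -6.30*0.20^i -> [-6.3, -1.26, -0.25, -0.05, -0.01]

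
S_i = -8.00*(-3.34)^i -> [-8.0, 26.72, -89.24, 298.08, -995.58]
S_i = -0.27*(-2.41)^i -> [-0.27, 0.65, -1.57, 3.78, -9.11]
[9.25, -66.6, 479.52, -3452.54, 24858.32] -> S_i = 9.25*(-7.20)^i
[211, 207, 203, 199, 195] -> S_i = 211 + -4*i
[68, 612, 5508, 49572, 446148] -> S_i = 68*9^i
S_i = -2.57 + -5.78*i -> [-2.57, -8.35, -14.13, -19.91, -25.69]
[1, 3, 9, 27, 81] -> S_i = 1*3^i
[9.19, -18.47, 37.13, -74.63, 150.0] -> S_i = 9.19*(-2.01)^i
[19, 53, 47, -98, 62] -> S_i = Random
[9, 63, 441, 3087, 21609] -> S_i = 9*7^i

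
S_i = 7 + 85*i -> [7, 92, 177, 262, 347]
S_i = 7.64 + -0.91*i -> [7.64, 6.73, 5.82, 4.91, 4.0]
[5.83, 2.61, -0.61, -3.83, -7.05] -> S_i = 5.83 + -3.22*i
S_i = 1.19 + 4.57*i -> [1.19, 5.76, 10.33, 14.9, 19.47]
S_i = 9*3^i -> [9, 27, 81, 243, 729]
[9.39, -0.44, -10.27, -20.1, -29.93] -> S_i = 9.39 + -9.83*i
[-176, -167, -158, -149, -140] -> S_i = -176 + 9*i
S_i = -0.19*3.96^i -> [-0.19, -0.75, -2.98, -11.8, -46.72]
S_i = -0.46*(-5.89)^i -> [-0.46, 2.71, -15.96, 93.99, -553.63]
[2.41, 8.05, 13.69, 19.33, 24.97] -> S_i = 2.41 + 5.64*i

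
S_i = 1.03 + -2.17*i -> [1.03, -1.14, -3.31, -5.48, -7.65]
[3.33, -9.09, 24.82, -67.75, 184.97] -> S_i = 3.33*(-2.73)^i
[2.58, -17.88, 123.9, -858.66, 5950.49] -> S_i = 2.58*(-6.93)^i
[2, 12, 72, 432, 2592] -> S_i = 2*6^i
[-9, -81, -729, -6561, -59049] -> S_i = -9*9^i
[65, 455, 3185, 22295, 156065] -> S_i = 65*7^i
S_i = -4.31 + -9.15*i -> [-4.31, -13.46, -22.61, -31.76, -40.91]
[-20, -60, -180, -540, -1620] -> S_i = -20*3^i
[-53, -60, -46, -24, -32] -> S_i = Random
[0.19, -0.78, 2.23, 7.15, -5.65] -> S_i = Random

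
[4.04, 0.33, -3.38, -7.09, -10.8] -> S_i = 4.04 + -3.71*i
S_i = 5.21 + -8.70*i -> [5.21, -3.49, -12.19, -20.89, -29.59]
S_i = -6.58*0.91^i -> [-6.58, -5.99, -5.45, -4.96, -4.51]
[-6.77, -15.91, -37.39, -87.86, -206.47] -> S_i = -6.77*2.35^i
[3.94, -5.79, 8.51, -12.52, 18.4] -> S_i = 3.94*(-1.47)^i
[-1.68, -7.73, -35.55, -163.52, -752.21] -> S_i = -1.68*4.60^i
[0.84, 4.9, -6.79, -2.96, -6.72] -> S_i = Random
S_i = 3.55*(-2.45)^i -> [3.55, -8.7, 21.31, -52.21, 127.91]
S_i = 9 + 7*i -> [9, 16, 23, 30, 37]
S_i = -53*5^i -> [-53, -265, -1325, -6625, -33125]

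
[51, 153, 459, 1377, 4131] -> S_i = 51*3^i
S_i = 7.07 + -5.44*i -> [7.07, 1.63, -3.81, -9.25, -14.69]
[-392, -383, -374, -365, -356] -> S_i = -392 + 9*i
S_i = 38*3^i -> [38, 114, 342, 1026, 3078]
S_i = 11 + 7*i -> [11, 18, 25, 32, 39]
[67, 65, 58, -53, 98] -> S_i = Random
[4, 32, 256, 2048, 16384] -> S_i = 4*8^i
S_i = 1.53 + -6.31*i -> [1.53, -4.78, -11.09, -17.4, -23.71]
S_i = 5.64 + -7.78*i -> [5.64, -2.14, -9.92, -17.7, -25.48]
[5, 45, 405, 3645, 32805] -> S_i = 5*9^i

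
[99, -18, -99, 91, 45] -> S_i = Random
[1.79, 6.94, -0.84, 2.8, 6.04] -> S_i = Random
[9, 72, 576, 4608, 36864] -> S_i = 9*8^i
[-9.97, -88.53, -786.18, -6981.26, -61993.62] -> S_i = -9.97*8.88^i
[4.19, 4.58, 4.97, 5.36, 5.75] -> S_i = 4.19 + 0.39*i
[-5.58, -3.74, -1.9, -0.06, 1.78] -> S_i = -5.58 + 1.84*i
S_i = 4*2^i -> [4, 8, 16, 32, 64]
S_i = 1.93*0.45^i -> [1.93, 0.87, 0.39, 0.18, 0.08]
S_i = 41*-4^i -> [41, -164, 656, -2624, 10496]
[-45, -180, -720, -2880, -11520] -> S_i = -45*4^i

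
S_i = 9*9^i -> [9, 81, 729, 6561, 59049]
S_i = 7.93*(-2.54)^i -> [7.93, -20.14, 51.16, -129.95, 330.07]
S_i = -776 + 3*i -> [-776, -773, -770, -767, -764]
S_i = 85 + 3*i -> [85, 88, 91, 94, 97]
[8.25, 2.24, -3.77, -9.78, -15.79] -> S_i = 8.25 + -6.01*i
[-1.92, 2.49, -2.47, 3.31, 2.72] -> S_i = Random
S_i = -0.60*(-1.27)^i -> [-0.6, 0.76, -0.97, 1.23, -1.56]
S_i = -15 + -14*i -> [-15, -29, -43, -57, -71]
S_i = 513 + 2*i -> [513, 515, 517, 519, 521]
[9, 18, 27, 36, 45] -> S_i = 9 + 9*i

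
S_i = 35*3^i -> [35, 105, 315, 945, 2835]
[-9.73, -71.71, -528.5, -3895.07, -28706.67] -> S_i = -9.73*7.37^i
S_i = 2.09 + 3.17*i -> [2.09, 5.26, 8.43, 11.6, 14.77]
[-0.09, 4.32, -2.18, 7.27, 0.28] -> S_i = Random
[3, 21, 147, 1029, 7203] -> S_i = 3*7^i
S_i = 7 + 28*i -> [7, 35, 63, 91, 119]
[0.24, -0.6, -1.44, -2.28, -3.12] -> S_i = 0.24 + -0.84*i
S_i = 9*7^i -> [9, 63, 441, 3087, 21609]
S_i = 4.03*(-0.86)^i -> [4.03, -3.47, 2.98, -2.56, 2.2]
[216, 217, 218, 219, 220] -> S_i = 216 + 1*i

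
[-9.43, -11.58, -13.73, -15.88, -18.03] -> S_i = -9.43 + -2.15*i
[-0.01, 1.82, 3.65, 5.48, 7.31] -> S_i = -0.01 + 1.83*i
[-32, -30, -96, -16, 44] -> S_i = Random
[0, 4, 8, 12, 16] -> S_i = 0 + 4*i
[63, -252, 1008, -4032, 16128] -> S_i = 63*-4^i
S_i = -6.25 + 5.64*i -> [-6.25, -0.61, 5.03, 10.67, 16.31]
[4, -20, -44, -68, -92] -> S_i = 4 + -24*i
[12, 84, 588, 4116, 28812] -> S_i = 12*7^i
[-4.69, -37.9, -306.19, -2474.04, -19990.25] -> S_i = -4.69*8.08^i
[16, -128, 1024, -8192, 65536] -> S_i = 16*-8^i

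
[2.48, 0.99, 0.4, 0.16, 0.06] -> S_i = 2.48*0.40^i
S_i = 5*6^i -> [5, 30, 180, 1080, 6480]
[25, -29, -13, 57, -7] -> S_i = Random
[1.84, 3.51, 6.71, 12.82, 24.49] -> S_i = 1.84*1.91^i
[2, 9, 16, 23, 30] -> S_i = 2 + 7*i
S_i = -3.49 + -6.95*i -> [-3.49, -10.44, -17.39, -24.34, -31.29]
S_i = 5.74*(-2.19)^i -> [5.74, -12.57, 27.53, -60.29, 132.03]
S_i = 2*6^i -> [2, 12, 72, 432, 2592]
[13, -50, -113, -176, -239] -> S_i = 13 + -63*i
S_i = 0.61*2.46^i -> [0.61, 1.5, 3.69, 9.08, 22.34]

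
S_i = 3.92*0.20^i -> [3.92, 0.78, 0.16, 0.03, 0.01]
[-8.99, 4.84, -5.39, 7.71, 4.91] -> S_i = Random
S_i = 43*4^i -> [43, 172, 688, 2752, 11008]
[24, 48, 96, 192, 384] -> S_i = 24*2^i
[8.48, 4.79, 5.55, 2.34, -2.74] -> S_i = Random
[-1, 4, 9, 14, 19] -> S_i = -1 + 5*i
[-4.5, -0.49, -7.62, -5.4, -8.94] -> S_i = Random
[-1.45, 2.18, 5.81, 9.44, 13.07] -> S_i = -1.45 + 3.63*i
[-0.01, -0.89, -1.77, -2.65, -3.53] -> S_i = -0.01 + -0.88*i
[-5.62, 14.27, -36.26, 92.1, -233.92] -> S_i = -5.62*(-2.54)^i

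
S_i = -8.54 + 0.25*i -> [-8.54, -8.29, -8.04, -7.79, -7.54]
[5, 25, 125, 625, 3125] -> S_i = 5*5^i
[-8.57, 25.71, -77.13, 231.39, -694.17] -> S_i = -8.57*(-3.00)^i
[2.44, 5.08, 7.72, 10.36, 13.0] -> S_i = 2.44 + 2.64*i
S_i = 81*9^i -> [81, 729, 6561, 59049, 531441]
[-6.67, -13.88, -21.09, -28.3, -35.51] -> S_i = -6.67 + -7.21*i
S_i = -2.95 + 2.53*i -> [-2.95, -0.42, 2.11, 4.64, 7.17]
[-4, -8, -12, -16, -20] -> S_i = -4 + -4*i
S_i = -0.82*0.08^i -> [-0.82, -0.07, -0.01, -0.0, -0.0]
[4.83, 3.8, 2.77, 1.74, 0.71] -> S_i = 4.83 + -1.03*i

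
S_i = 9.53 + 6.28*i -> [9.53, 15.81, 22.09, 28.37, 34.65]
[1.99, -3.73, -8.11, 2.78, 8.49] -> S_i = Random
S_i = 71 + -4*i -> [71, 67, 63, 59, 55]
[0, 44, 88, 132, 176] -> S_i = 0 + 44*i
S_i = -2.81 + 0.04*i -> [-2.81, -2.77, -2.73, -2.69, -2.65]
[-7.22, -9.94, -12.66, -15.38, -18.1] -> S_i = -7.22 + -2.72*i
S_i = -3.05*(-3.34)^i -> [-3.05, 10.19, -34.02, 113.64, -379.56]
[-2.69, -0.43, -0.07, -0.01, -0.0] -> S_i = -2.69*0.16^i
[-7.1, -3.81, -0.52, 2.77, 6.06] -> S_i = -7.10 + 3.29*i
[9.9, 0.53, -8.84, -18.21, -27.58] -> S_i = 9.90 + -9.37*i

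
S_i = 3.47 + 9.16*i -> [3.47, 12.63, 21.79, 30.95, 40.11]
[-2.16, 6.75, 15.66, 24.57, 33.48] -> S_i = -2.16 + 8.91*i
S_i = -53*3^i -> [-53, -159, -477, -1431, -4293]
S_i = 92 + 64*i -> [92, 156, 220, 284, 348]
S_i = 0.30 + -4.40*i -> [0.3, -4.1, -8.5, -12.9, -17.3]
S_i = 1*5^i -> [1, 5, 25, 125, 625]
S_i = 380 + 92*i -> [380, 472, 564, 656, 748]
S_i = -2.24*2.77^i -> [-2.24, -6.2, -17.19, -47.61, -131.88]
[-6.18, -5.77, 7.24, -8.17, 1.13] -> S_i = Random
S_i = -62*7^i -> [-62, -434, -3038, -21266, -148862]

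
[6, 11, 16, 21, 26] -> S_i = 6 + 5*i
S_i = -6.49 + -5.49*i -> [-6.49, -11.98, -17.47, -22.96, -28.45]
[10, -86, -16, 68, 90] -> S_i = Random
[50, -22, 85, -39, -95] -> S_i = Random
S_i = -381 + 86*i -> [-381, -295, -209, -123, -37]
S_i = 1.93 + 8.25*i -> [1.93, 10.18, 18.43, 26.68, 34.93]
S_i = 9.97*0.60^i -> [9.97, 5.98, 3.59, 2.15, 1.29]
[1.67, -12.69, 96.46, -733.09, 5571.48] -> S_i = 1.67*(-7.60)^i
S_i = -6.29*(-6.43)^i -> [-6.29, 40.44, -260.06, 1672.18, -10752.13]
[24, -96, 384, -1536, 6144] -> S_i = 24*-4^i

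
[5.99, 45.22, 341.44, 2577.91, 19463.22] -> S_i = 5.99*7.55^i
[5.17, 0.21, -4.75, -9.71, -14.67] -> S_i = 5.17 + -4.96*i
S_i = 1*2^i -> [1, 2, 4, 8, 16]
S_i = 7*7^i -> [7, 49, 343, 2401, 16807]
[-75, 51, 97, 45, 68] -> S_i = Random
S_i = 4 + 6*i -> [4, 10, 16, 22, 28]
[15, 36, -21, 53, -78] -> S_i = Random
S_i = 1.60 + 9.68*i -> [1.6, 11.28, 20.96, 30.64, 40.32]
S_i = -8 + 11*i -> [-8, 3, 14, 25, 36]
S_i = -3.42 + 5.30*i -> [-3.42, 1.88, 7.18, 12.48, 17.78]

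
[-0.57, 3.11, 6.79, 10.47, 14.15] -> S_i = -0.57 + 3.68*i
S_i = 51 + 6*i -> [51, 57, 63, 69, 75]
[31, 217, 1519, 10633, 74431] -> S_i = 31*7^i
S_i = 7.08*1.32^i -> [7.08, 9.35, 12.34, 16.28, 21.49]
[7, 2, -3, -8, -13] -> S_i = 7 + -5*i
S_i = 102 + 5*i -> [102, 107, 112, 117, 122]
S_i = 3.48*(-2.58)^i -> [3.48, -8.98, 23.16, -59.76, 154.19]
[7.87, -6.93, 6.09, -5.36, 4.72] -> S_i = 7.87*(-0.88)^i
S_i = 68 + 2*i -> [68, 70, 72, 74, 76]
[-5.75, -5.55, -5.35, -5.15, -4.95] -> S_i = -5.75 + 0.20*i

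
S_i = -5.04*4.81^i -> [-5.04, -24.24, -116.61, -560.87, -2697.81]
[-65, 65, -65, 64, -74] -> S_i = Random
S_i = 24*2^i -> [24, 48, 96, 192, 384]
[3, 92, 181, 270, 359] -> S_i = 3 + 89*i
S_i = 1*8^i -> [1, 8, 64, 512, 4096]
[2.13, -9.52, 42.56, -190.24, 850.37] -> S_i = 2.13*(-4.47)^i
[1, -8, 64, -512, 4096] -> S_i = 1*-8^i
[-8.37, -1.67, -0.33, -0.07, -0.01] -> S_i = -8.37*0.20^i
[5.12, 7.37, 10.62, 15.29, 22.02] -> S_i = 5.12*1.44^i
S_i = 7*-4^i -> [7, -28, 112, -448, 1792]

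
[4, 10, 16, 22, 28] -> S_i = 4 + 6*i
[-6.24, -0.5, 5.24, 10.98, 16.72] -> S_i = -6.24 + 5.74*i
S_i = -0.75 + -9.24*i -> [-0.75, -9.99, -19.23, -28.47, -37.71]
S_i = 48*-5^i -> [48, -240, 1200, -6000, 30000]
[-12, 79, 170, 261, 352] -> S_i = -12 + 91*i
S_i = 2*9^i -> [2, 18, 162, 1458, 13122]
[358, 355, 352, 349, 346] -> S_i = 358 + -3*i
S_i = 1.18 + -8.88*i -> [1.18, -7.7, -16.58, -25.46, -34.34]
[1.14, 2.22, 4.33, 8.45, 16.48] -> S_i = 1.14*1.95^i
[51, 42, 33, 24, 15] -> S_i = 51 + -9*i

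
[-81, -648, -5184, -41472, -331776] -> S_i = -81*8^i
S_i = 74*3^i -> [74, 222, 666, 1998, 5994]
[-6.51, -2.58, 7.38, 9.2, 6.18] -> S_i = Random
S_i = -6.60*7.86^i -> [-6.6, -51.88, -407.75, -3204.88, -25190.35]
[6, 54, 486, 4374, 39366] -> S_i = 6*9^i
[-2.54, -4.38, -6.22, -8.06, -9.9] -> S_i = -2.54 + -1.84*i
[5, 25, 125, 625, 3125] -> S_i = 5*5^i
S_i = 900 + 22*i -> [900, 922, 944, 966, 988]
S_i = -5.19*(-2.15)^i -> [-5.19, 11.16, -23.99, 51.58, -110.9]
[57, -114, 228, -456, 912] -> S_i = 57*-2^i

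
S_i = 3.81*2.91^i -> [3.81, 11.09, 32.26, 93.89, 273.21]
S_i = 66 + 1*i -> [66, 67, 68, 69, 70]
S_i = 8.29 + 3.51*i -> [8.29, 11.8, 15.31, 18.82, 22.33]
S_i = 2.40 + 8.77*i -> [2.4, 11.17, 19.94, 28.71, 37.48]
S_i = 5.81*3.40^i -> [5.81, 19.75, 67.16, 228.36, 776.41]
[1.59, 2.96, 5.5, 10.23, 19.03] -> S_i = 1.59*1.86^i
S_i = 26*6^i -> [26, 156, 936, 5616, 33696]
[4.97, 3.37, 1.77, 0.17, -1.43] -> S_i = 4.97 + -1.60*i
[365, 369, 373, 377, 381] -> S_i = 365 + 4*i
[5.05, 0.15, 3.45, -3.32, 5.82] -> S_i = Random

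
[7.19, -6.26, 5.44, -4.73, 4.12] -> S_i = 7.19*(-0.87)^i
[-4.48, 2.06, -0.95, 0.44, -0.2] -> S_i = -4.48*(-0.46)^i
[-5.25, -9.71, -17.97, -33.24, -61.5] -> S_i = -5.25*1.85^i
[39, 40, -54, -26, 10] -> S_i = Random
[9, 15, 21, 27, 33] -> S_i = 9 + 6*i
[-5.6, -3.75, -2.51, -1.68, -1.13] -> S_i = -5.60*0.67^i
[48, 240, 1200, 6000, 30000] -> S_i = 48*5^i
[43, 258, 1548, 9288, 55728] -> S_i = 43*6^i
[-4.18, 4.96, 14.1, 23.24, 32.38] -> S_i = -4.18 + 9.14*i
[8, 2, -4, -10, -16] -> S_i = 8 + -6*i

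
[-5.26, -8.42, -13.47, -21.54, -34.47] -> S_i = -5.26*1.60^i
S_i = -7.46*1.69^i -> [-7.46, -12.61, -21.31, -36.01, -60.85]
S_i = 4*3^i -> [4, 12, 36, 108, 324]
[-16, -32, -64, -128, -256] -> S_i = -16*2^i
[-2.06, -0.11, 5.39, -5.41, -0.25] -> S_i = Random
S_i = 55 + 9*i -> [55, 64, 73, 82, 91]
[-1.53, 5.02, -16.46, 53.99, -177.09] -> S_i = -1.53*(-3.28)^i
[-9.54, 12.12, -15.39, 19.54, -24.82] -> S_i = -9.54*(-1.27)^i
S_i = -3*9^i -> [-3, -27, -243, -2187, -19683]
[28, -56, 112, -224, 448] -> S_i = 28*-2^i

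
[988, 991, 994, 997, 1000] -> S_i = 988 + 3*i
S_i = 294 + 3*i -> [294, 297, 300, 303, 306]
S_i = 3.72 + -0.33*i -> [3.72, 3.39, 3.06, 2.73, 2.4]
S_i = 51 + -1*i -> [51, 50, 49, 48, 47]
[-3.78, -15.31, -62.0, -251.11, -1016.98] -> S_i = -3.78*4.05^i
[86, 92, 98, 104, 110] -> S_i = 86 + 6*i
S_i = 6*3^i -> [6, 18, 54, 162, 486]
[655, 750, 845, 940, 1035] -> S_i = 655 + 95*i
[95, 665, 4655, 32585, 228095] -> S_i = 95*7^i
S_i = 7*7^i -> [7, 49, 343, 2401, 16807]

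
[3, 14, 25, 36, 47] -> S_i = 3 + 11*i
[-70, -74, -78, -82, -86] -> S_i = -70 + -4*i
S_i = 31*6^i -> [31, 186, 1116, 6696, 40176]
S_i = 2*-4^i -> [2, -8, 32, -128, 512]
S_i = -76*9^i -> [-76, -684, -6156, -55404, -498636]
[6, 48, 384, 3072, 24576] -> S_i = 6*8^i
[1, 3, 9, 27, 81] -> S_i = 1*3^i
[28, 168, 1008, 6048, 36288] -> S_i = 28*6^i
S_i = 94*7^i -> [94, 658, 4606, 32242, 225694]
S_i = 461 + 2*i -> [461, 463, 465, 467, 469]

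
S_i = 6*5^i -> [6, 30, 150, 750, 3750]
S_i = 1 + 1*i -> [1, 2, 3, 4, 5]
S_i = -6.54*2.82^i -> [-6.54, -18.44, -52.01, -146.66, -413.59]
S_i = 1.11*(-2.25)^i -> [1.11, -2.5, 5.62, -12.64, 28.45]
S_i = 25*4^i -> [25, 100, 400, 1600, 6400]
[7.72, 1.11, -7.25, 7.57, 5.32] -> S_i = Random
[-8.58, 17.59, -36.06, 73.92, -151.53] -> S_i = -8.58*(-2.05)^i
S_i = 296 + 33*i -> [296, 329, 362, 395, 428]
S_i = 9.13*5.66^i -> [9.13, 51.68, 292.49, 1655.47, 9369.93]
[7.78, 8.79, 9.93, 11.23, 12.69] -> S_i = 7.78*1.13^i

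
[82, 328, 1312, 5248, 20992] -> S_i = 82*4^i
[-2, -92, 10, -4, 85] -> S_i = Random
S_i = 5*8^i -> [5, 40, 320, 2560, 20480]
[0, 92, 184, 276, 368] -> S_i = 0 + 92*i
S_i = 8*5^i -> [8, 40, 200, 1000, 5000]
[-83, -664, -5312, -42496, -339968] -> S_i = -83*8^i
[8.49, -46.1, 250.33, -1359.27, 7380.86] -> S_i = 8.49*(-5.43)^i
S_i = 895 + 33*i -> [895, 928, 961, 994, 1027]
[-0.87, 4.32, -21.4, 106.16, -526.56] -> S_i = -0.87*(-4.96)^i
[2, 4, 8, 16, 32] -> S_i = 2*2^i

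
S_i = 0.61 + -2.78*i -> [0.61, -2.17, -4.95, -7.73, -10.51]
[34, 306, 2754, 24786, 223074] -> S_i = 34*9^i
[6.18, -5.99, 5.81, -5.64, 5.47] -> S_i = 6.18*(-0.97)^i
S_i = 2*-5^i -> [2, -10, 50, -250, 1250]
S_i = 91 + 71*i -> [91, 162, 233, 304, 375]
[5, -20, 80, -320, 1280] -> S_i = 5*-4^i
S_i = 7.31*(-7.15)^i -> [7.31, -52.27, 373.71, -2671.99, 19104.76]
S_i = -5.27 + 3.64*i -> [-5.27, -1.63, 2.01, 5.65, 9.29]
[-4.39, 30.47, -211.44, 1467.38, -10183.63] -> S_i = -4.39*(-6.94)^i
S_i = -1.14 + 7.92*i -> [-1.14, 6.78, 14.7, 22.62, 30.54]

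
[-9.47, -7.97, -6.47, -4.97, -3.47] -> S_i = -9.47 + 1.50*i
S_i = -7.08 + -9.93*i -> [-7.08, -17.01, -26.94, -36.87, -46.8]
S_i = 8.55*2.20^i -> [8.55, 18.81, 41.38, 91.04, 200.29]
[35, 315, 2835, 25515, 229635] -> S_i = 35*9^i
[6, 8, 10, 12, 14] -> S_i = 6 + 2*i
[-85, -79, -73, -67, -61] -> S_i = -85 + 6*i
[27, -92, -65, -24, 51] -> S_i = Random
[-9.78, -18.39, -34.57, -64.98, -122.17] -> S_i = -9.78*1.88^i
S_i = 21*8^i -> [21, 168, 1344, 10752, 86016]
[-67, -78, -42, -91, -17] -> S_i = Random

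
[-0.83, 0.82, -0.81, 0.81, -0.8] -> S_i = -0.83*(-0.99)^i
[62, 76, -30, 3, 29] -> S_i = Random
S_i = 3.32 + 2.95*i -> [3.32, 6.27, 9.22, 12.17, 15.12]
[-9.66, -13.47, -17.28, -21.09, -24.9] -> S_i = -9.66 + -3.81*i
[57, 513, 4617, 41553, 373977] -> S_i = 57*9^i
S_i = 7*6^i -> [7, 42, 252, 1512, 9072]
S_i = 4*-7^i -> [4, -28, 196, -1372, 9604]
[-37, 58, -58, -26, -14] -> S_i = Random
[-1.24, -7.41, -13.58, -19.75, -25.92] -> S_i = -1.24 + -6.17*i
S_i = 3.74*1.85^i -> [3.74, 6.92, 12.8, 23.68, 43.81]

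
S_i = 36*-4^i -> [36, -144, 576, -2304, 9216]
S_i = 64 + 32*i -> [64, 96, 128, 160, 192]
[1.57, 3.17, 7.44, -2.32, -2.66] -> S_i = Random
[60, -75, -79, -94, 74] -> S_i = Random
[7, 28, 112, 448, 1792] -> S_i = 7*4^i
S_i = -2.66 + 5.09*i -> [-2.66, 2.43, 7.52, 12.61, 17.7]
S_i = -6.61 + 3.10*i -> [-6.61, -3.51, -0.41, 2.69, 5.79]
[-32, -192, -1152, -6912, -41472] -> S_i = -32*6^i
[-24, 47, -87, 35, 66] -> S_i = Random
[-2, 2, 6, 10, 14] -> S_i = -2 + 4*i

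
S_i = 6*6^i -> [6, 36, 216, 1296, 7776]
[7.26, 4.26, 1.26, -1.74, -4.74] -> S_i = 7.26 + -3.00*i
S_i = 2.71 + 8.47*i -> [2.71, 11.18, 19.65, 28.12, 36.59]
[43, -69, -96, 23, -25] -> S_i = Random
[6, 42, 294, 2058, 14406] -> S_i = 6*7^i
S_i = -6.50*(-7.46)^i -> [-6.5, 48.49, -361.74, 2698.55, -20131.15]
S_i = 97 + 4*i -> [97, 101, 105, 109, 113]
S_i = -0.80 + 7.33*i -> [-0.8, 6.53, 13.86, 21.19, 28.52]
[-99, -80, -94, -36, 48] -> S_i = Random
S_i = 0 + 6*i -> [0, 6, 12, 18, 24]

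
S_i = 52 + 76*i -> [52, 128, 204, 280, 356]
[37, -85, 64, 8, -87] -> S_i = Random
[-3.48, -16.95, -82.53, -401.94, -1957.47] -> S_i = -3.48*4.87^i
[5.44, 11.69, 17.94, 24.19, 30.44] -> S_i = 5.44 + 6.25*i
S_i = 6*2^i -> [6, 12, 24, 48, 96]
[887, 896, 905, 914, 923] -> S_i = 887 + 9*i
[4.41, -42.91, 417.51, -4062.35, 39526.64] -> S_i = 4.41*(-9.73)^i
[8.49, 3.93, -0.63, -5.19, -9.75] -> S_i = 8.49 + -4.56*i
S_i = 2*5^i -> [2, 10, 50, 250, 1250]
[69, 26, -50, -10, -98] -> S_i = Random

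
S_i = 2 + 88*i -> [2, 90, 178, 266, 354]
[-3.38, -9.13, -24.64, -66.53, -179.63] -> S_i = -3.38*2.70^i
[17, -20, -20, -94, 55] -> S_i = Random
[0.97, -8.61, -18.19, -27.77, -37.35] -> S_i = 0.97 + -9.58*i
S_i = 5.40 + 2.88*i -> [5.4, 8.28, 11.16, 14.04, 16.92]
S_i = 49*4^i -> [49, 196, 784, 3136, 12544]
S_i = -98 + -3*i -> [-98, -101, -104, -107, -110]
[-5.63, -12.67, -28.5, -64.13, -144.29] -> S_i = -5.63*2.25^i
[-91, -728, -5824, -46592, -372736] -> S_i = -91*8^i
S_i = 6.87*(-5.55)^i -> [6.87, -38.13, 211.61, -1174.45, 6518.21]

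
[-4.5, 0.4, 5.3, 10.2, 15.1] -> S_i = -4.50 + 4.90*i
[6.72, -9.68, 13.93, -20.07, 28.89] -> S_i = 6.72*(-1.44)^i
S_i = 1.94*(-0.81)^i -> [1.94, -1.57, 1.27, -1.03, 0.84]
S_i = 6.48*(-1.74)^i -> [6.48, -11.28, 19.62, -34.14, 59.4]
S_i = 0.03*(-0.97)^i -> [0.03, -0.03, 0.03, -0.03, 0.03]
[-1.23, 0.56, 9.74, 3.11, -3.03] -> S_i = Random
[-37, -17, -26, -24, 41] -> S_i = Random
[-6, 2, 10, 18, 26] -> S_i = -6 + 8*i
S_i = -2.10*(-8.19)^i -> [-2.1, 17.2, -140.86, 1153.64, -9448.33]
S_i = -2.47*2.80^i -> [-2.47, -6.92, -19.36, -54.22, -151.82]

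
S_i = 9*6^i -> [9, 54, 324, 1944, 11664]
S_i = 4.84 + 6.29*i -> [4.84, 11.13, 17.42, 23.71, 30.0]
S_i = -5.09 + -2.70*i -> [-5.09, -7.79, -10.49, -13.19, -15.89]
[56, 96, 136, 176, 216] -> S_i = 56 + 40*i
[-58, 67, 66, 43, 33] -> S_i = Random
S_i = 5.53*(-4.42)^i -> [5.53, -24.44, 108.04, -477.52, 2110.64]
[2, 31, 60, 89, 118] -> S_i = 2 + 29*i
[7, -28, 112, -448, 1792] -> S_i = 7*-4^i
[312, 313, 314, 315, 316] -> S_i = 312 + 1*i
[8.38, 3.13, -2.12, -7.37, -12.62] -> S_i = 8.38 + -5.25*i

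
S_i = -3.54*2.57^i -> [-3.54, -9.1, -23.38, -60.09, -154.43]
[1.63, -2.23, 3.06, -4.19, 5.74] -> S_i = 1.63*(-1.37)^i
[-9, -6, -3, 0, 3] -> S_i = -9 + 3*i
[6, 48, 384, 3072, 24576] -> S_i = 6*8^i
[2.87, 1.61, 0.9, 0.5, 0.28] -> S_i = 2.87*0.56^i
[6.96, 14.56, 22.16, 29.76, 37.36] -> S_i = 6.96 + 7.60*i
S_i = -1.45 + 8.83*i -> [-1.45, 7.38, 16.21, 25.04, 33.87]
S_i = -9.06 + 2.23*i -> [-9.06, -6.83, -4.6, -2.37, -0.14]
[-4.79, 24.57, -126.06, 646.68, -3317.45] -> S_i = -4.79*(-5.13)^i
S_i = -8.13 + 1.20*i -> [-8.13, -6.93, -5.73, -4.53, -3.33]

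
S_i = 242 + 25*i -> [242, 267, 292, 317, 342]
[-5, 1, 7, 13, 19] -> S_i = -5 + 6*i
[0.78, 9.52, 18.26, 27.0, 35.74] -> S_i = 0.78 + 8.74*i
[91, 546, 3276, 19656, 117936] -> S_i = 91*6^i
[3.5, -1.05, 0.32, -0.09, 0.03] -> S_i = 3.50*(-0.30)^i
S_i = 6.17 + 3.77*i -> [6.17, 9.94, 13.71, 17.48, 21.25]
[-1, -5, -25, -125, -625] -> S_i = -1*5^i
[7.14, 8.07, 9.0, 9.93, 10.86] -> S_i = 7.14 + 0.93*i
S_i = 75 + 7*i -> [75, 82, 89, 96, 103]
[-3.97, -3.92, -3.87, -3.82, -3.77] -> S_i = -3.97 + 0.05*i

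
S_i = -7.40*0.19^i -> [-7.4, -1.41, -0.27, -0.05, -0.01]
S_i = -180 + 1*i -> [-180, -179, -178, -177, -176]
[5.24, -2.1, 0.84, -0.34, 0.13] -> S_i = 5.24*(-0.40)^i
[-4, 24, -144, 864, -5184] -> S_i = -4*-6^i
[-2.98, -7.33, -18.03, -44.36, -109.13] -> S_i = -2.98*2.46^i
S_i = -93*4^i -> [-93, -372, -1488, -5952, -23808]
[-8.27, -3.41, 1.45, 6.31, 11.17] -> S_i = -8.27 + 4.86*i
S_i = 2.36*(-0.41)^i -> [2.36, -0.97, 0.4, -0.16, 0.07]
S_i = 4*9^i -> [4, 36, 324, 2916, 26244]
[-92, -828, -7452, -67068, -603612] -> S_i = -92*9^i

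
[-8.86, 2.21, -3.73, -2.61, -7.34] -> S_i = Random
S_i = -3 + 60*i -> [-3, 57, 117, 177, 237]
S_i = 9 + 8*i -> [9, 17, 25, 33, 41]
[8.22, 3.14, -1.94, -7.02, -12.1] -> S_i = 8.22 + -5.08*i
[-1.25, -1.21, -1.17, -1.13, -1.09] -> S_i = -1.25 + 0.04*i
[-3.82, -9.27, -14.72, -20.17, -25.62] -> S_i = -3.82 + -5.45*i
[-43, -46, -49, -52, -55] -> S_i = -43 + -3*i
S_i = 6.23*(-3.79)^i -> [6.23, -23.61, 89.49, -339.16, 1285.42]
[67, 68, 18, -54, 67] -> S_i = Random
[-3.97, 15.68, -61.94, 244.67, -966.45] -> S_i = -3.97*(-3.95)^i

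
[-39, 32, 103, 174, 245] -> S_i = -39 + 71*i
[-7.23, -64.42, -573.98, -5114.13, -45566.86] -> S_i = -7.23*8.91^i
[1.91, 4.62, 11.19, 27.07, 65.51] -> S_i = 1.91*2.42^i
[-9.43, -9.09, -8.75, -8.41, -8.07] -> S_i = -9.43 + 0.34*i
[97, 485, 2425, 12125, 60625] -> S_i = 97*5^i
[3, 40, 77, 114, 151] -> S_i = 3 + 37*i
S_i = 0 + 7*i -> [0, 7, 14, 21, 28]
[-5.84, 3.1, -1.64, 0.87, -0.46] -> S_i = -5.84*(-0.53)^i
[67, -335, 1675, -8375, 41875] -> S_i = 67*-5^i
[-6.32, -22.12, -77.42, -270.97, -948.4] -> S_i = -6.32*3.50^i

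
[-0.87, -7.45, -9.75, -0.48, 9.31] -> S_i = Random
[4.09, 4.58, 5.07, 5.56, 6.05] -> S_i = 4.09 + 0.49*i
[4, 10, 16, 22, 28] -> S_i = 4 + 6*i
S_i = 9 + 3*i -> [9, 12, 15, 18, 21]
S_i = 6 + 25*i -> [6, 31, 56, 81, 106]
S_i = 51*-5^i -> [51, -255, 1275, -6375, 31875]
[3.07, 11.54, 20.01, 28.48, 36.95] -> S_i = 3.07 + 8.47*i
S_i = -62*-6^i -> [-62, 372, -2232, 13392, -80352]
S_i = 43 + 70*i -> [43, 113, 183, 253, 323]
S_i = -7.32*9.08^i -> [-7.32, -66.47, -603.51, -5479.85, -49757.03]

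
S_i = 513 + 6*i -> [513, 519, 525, 531, 537]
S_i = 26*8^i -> [26, 208, 1664, 13312, 106496]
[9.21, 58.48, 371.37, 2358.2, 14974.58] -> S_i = 9.21*6.35^i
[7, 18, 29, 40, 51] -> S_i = 7 + 11*i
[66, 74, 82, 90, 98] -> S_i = 66 + 8*i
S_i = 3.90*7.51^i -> [3.9, 29.29, 219.96, 1651.9, 12405.79]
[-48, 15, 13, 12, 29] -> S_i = Random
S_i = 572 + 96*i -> [572, 668, 764, 860, 956]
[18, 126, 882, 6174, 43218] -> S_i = 18*7^i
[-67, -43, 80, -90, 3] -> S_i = Random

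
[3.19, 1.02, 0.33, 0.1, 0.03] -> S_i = 3.19*0.32^i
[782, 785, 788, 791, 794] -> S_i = 782 + 3*i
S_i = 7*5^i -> [7, 35, 175, 875, 4375]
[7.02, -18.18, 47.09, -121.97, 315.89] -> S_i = 7.02*(-2.59)^i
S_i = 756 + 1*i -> [756, 757, 758, 759, 760]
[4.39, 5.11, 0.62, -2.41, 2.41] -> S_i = Random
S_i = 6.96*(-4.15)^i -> [6.96, -28.88, 119.87, -497.45, 2064.44]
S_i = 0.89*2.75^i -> [0.89, 2.45, 6.73, 18.51, 50.9]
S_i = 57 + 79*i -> [57, 136, 215, 294, 373]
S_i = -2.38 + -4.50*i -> [-2.38, -6.88, -11.38, -15.88, -20.38]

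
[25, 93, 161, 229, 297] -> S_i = 25 + 68*i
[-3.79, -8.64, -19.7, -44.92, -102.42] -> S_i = -3.79*2.28^i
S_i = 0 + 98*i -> [0, 98, 196, 294, 392]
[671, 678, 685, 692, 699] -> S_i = 671 + 7*i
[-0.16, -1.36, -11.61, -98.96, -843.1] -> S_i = -0.16*8.52^i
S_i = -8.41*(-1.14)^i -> [-8.41, 9.59, -10.93, 12.46, -14.2]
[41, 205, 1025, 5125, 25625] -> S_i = 41*5^i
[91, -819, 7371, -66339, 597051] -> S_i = 91*-9^i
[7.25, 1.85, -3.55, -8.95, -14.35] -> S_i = 7.25 + -5.40*i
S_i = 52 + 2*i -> [52, 54, 56, 58, 60]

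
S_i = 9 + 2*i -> [9, 11, 13, 15, 17]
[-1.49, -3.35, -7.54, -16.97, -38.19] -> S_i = -1.49*2.25^i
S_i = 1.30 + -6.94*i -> [1.3, -5.64, -12.58, -19.52, -26.46]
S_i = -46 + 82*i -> [-46, 36, 118, 200, 282]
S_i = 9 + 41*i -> [9, 50, 91, 132, 173]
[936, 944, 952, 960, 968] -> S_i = 936 + 8*i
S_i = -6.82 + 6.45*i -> [-6.82, -0.37, 6.08, 12.53, 18.98]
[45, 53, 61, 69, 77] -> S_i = 45 + 8*i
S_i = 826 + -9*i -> [826, 817, 808, 799, 790]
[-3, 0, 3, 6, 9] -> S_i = -3 + 3*i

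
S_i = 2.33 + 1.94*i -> [2.33, 4.27, 6.21, 8.15, 10.09]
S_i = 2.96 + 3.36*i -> [2.96, 6.32, 9.68, 13.04, 16.4]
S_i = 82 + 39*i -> [82, 121, 160, 199, 238]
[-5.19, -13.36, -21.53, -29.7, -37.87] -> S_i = -5.19 + -8.17*i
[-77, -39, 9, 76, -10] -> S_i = Random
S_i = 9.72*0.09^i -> [9.72, 0.87, 0.08, 0.01, 0.0]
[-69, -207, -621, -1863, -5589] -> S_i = -69*3^i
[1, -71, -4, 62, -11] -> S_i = Random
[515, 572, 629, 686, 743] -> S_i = 515 + 57*i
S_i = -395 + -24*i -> [-395, -419, -443, -467, -491]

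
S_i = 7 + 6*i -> [7, 13, 19, 25, 31]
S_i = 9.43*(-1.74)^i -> [9.43, -16.41, 28.55, -49.68, 86.44]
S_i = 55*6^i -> [55, 330, 1980, 11880, 71280]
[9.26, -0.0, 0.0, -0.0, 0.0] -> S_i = 9.26*-0.00^i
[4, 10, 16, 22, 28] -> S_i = 4 + 6*i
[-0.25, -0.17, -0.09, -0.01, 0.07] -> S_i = -0.25 + 0.08*i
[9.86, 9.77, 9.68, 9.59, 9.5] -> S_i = 9.86 + -0.09*i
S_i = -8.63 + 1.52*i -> [-8.63, -7.11, -5.59, -4.07, -2.55]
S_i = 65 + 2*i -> [65, 67, 69, 71, 73]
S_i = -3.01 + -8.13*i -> [-3.01, -11.14, -19.27, -27.4, -35.53]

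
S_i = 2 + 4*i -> [2, 6, 10, 14, 18]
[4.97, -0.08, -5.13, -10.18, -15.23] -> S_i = 4.97 + -5.05*i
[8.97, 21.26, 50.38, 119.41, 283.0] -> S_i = 8.97*2.37^i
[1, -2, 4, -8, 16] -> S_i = 1*-2^i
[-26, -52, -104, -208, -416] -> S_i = -26*2^i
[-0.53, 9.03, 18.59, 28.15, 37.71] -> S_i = -0.53 + 9.56*i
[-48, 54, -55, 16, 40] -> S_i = Random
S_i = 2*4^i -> [2, 8, 32, 128, 512]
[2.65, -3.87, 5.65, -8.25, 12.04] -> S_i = 2.65*(-1.46)^i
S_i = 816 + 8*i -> [816, 824, 832, 840, 848]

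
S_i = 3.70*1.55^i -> [3.7, 5.74, 8.89, 13.78, 21.36]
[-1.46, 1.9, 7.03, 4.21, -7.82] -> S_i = Random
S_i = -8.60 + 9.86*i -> [-8.6, 1.26, 11.12, 20.98, 30.84]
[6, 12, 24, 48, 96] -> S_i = 6*2^i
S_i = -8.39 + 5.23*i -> [-8.39, -3.16, 2.07, 7.3, 12.53]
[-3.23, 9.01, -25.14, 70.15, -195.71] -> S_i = -3.23*(-2.79)^i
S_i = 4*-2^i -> [4, -8, 16, -32, 64]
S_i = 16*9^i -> [16, 144, 1296, 11664, 104976]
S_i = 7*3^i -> [7, 21, 63, 189, 567]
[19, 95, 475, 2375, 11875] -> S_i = 19*5^i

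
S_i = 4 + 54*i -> [4, 58, 112, 166, 220]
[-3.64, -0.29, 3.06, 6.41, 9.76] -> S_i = -3.64 + 3.35*i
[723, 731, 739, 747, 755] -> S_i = 723 + 8*i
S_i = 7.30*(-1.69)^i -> [7.3, -12.34, 20.85, -35.24, 59.55]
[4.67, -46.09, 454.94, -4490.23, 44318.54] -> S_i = 4.67*(-9.87)^i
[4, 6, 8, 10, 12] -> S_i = 4 + 2*i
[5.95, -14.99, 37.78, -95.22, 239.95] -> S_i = 5.95*(-2.52)^i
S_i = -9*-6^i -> [-9, 54, -324, 1944, -11664]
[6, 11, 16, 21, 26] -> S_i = 6 + 5*i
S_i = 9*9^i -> [9, 81, 729, 6561, 59049]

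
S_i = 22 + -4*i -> [22, 18, 14, 10, 6]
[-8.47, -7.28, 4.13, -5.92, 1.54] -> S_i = Random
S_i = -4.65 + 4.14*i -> [-4.65, -0.51, 3.63, 7.77, 11.91]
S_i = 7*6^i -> [7, 42, 252, 1512, 9072]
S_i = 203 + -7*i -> [203, 196, 189, 182, 175]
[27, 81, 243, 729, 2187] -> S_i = 27*3^i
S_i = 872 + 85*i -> [872, 957, 1042, 1127, 1212]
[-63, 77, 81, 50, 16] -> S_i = Random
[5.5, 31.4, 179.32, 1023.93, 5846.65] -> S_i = 5.50*5.71^i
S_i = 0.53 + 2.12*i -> [0.53, 2.65, 4.77, 6.89, 9.01]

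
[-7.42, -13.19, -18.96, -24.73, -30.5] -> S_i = -7.42 + -5.77*i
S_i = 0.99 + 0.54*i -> [0.99, 1.53, 2.07, 2.61, 3.15]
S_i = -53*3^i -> [-53, -159, -477, -1431, -4293]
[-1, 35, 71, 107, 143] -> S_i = -1 + 36*i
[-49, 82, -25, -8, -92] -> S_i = Random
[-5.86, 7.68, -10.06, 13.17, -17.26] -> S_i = -5.86*(-1.31)^i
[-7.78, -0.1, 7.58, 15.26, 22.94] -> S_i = -7.78 + 7.68*i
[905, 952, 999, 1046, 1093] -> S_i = 905 + 47*i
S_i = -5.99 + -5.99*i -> [-5.99, -11.98, -17.97, -23.96, -29.95]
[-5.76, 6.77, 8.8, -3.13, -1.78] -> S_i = Random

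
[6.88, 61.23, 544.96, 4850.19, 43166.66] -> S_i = 6.88*8.90^i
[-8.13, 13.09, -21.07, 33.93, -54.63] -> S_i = -8.13*(-1.61)^i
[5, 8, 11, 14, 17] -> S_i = 5 + 3*i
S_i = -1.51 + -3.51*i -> [-1.51, -5.02, -8.53, -12.04, -15.55]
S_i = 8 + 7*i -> [8, 15, 22, 29, 36]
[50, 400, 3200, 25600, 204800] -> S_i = 50*8^i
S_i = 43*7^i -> [43, 301, 2107, 14749, 103243]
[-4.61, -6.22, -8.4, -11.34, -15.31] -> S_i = -4.61*1.35^i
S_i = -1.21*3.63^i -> [-1.21, -4.39, -15.94, -57.88, -210.09]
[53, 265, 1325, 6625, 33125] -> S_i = 53*5^i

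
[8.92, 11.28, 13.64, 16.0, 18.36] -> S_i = 8.92 + 2.36*i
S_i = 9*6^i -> [9, 54, 324, 1944, 11664]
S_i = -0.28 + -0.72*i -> [-0.28, -1.0, -1.72, -2.44, -3.16]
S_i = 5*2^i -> [5, 10, 20, 40, 80]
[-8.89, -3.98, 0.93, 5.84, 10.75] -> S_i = -8.89 + 4.91*i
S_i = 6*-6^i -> [6, -36, 216, -1296, 7776]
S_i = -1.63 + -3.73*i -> [-1.63, -5.36, -9.09, -12.82, -16.55]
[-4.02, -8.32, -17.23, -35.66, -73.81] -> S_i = -4.02*2.07^i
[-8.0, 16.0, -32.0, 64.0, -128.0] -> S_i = -8.00*(-2.00)^i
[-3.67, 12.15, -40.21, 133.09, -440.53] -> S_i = -3.67*(-3.31)^i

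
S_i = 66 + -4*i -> [66, 62, 58, 54, 50]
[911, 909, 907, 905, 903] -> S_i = 911 + -2*i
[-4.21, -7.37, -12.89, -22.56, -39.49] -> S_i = -4.21*1.75^i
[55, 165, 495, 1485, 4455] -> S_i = 55*3^i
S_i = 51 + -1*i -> [51, 50, 49, 48, 47]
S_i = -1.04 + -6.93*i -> [-1.04, -7.97, -14.9, -21.83, -28.76]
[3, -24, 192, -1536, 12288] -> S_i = 3*-8^i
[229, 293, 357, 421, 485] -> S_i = 229 + 64*i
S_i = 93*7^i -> [93, 651, 4557, 31899, 223293]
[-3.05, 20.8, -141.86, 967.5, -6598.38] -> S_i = -3.05*(-6.82)^i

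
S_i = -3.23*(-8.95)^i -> [-3.23, 28.91, -258.73, 2315.64, -20725.01]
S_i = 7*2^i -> [7, 14, 28, 56, 112]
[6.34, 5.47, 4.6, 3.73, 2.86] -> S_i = 6.34 + -0.87*i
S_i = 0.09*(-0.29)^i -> [0.09, -0.03, 0.01, -0.0, 0.0]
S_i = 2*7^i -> [2, 14, 98, 686, 4802]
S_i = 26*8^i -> [26, 208, 1664, 13312, 106496]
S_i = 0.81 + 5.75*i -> [0.81, 6.56, 12.31, 18.06, 23.81]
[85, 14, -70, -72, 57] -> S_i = Random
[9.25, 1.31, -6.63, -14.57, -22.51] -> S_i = 9.25 + -7.94*i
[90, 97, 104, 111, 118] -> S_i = 90 + 7*i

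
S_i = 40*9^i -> [40, 360, 3240, 29160, 262440]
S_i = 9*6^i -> [9, 54, 324, 1944, 11664]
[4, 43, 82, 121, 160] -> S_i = 4 + 39*i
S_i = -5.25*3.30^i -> [-5.25, -17.32, -57.17, -188.67, -622.61]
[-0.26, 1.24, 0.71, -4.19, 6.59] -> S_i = Random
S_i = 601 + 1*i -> [601, 602, 603, 604, 605]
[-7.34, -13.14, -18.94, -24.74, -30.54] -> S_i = -7.34 + -5.80*i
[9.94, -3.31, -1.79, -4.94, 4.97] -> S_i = Random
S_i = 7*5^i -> [7, 35, 175, 875, 4375]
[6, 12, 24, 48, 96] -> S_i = 6*2^i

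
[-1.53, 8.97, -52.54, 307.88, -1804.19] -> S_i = -1.53*(-5.86)^i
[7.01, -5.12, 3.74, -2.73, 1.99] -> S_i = 7.01*(-0.73)^i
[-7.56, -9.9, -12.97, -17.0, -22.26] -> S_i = -7.56*1.31^i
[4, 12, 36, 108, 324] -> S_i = 4*3^i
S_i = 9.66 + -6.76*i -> [9.66, 2.9, -3.86, -10.62, -17.38]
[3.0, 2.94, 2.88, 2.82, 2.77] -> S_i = 3.00*0.98^i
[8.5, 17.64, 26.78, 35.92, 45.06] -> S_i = 8.50 + 9.14*i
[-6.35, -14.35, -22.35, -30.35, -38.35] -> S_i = -6.35 + -8.00*i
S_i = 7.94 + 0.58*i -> [7.94, 8.52, 9.1, 9.68, 10.26]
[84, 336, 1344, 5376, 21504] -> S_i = 84*4^i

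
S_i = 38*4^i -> [38, 152, 608, 2432, 9728]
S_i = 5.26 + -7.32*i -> [5.26, -2.06, -9.38, -16.7, -24.02]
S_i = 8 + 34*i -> [8, 42, 76, 110, 144]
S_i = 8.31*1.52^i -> [8.31, 12.63, 19.2, 29.18, 44.36]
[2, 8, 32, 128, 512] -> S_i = 2*4^i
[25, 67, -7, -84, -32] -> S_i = Random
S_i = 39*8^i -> [39, 312, 2496, 19968, 159744]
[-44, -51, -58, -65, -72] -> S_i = -44 + -7*i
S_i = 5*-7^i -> [5, -35, 245, -1715, 12005]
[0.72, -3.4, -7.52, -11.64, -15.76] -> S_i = 0.72 + -4.12*i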